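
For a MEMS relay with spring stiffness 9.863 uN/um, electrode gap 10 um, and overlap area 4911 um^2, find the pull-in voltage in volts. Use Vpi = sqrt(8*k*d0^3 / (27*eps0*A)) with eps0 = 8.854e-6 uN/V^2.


Step 1: Compute numerator: 8 * k * d0^3 = 8 * 9.863 * 10^3 = 78904.0
Step 2: Compute denominator: 27 * eps0 * A = 27 * 8.854e-6 * 4911 = 1.174014
Step 3: Vpi = sqrt(78904.0 / 1.174014)
Vpi = 259.25 V


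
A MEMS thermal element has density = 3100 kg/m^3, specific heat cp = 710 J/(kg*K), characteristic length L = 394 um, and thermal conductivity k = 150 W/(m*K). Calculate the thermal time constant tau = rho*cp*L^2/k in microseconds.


Step 1: Convert L to m: L = 394e-6 m
Step 2: L^2 = (394e-6)^2 = 1.55236e-07 m^2
Step 3: tau = 3100 * 710 * 1.55236e-07 / 150 = 2.2778296e-03 s
Step 4: Convert to microseconds (multiply by 1e6).
tau = 2277.83 us


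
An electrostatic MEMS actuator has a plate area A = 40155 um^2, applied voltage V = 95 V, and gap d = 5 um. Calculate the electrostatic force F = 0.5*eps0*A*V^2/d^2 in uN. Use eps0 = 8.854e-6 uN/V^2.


Step 1: Identify parameters.
eps0 = 8.854e-6 uN/V^2, A = 40155 um^2, V = 95 V, d = 5 um
Step 2: Compute V^2 = 95^2 = 9025
Step 3: Compute d^2 = 5^2 = 25
Step 4: F = 0.5 * 8.854e-6 * 40155 * 9025 / 25
F = 64.174 uN


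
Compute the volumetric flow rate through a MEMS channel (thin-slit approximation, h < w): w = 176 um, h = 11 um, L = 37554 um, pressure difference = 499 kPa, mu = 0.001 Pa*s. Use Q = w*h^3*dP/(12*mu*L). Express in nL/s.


Step 1: Convert all dimensions to SI (meters).
w = 176e-6 m, h = 11e-6 m, L = 37554e-6 m, dP = 499e3 Pa
Step 2: Q = w * h^3 * dP / (12 * mu * L)
Q = 176e-6 * (11e-6)^3 * 499e3 / (12 * 0.001 * 37554e-6) = 2.593904e-10 m^3/s
Step 3: Convert Q from m^3/s to nL/s (1 m^3 = 1e12 nL, so multiply by 1e12).
Q = 259.39 nL/s


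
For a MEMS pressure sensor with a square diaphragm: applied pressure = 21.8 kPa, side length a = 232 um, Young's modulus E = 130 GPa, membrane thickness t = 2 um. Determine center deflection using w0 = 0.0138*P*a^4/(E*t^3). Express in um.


Step 1: Convert pressure to compatible units (E is in GPa, so P in GPa).
P = 21.8 kPa = 21.8e-6 GPa
Step 2: Compute numerator: 0.0138 * P * a^4.
a^4 = 232^4 = 2897022976
numerator = 0.0138 * 21.8e-6 * 2897022976 = 8.7154e+02
Step 3: Compute denominator: E * t^3 = 130 * 2^3 = 1040
Step 4: w0 = numerator / denominator = 8.7154e+02 / 1040 = 0.838 um


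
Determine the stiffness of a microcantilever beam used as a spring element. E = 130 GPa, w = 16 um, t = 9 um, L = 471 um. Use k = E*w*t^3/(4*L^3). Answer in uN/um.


Step 1: Convert E to consistent units (1 GPa = 1000 uN/um^2).
E = 130 GPa = 130000 uN/um^2
Step 2: Compute t^3 = 9^3 = 729
Step 3: Compute L^3 = 471^3 = 104487111
Step 4: k = 130000 * 16 * 729 / (4 * 104487111)
k = 3.628 uN/um


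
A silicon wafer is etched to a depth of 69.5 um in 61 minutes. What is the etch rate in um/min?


Step 1: Etch rate = depth / time
Step 2: rate = 69.5 / 61
rate = 1.139 um/min


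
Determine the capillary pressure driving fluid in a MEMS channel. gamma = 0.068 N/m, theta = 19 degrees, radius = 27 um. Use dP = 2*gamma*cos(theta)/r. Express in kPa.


Step 1: cos(19 deg) = 0.9455
Step 2: Convert r to m: r = 27e-6 m
Step 3: dP = 2 * 0.068 * 0.9455 / 27e-6 = 4762.5 Pa
Step 4: Convert Pa to kPa (divide by 1000).
dP = 4.76 kPa


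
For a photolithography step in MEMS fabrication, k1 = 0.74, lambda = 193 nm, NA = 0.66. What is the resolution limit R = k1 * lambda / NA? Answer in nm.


Step 1: Identify values: k1 = 0.74, lambda = 193 nm, NA = 0.66
Step 2: R = k1 * lambda / NA
R = 0.74 * 193 / 0.66
R = 216.4 nm


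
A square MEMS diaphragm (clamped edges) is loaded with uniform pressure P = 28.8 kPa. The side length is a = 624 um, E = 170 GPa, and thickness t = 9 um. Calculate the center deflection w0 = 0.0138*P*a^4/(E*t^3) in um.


Step 1: Convert pressure to compatible units (E is in GPa, so P in GPa).
P = 28.8 kPa = 28.8e-6 GPa
Step 2: Compute numerator: 0.0138 * P * a^4.
a^4 = 624^4 = 151613669376
numerator = 0.0138 * 28.8e-6 * 151613669376 = 6.02573e+04
Step 3: Compute denominator: E * t^3 = 170 * 9^3 = 123930
Step 4: w0 = numerator / denominator = 6.02573e+04 / 123930 = 0.4862 um


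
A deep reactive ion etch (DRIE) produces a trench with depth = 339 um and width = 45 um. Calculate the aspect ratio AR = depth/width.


Step 1: AR = depth / width
Step 2: AR = 339 / 45
AR = 7.5


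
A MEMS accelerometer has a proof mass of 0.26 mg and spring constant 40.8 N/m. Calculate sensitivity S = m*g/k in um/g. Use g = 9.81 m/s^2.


Step 1: Convert mass: m = 0.26 mg = 2.60e-07 kg
Step 2: S = m * g / k = 2.60e-07 * 9.81 / 40.8
Step 3: S = 6.25e-08 m/g
Step 4: Convert to um/g: S = 0.063 um/g


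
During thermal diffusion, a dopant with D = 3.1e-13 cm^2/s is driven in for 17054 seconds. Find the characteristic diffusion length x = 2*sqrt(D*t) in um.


Step 1: Compute D*t = 3.1e-13 * 17054 = 5.28674e-09 cm^2
Step 2: sqrt(D*t) = 7.271e-05 cm
Step 3: x = 2 * 7.271e-05 cm = 1.4542e-04 cm
Step 4: Convert to um (1 cm = 1e4 um): x = 1.454 um


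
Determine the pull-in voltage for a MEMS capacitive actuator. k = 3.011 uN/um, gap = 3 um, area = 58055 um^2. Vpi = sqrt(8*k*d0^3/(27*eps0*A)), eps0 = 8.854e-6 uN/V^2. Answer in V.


Step 1: Compute numerator: 8 * k * d0^3 = 8 * 3.011 * 3^3 = 650.376
Step 2: Compute denominator: 27 * eps0 * A = 27 * 8.854e-6 * 58055 = 13.878512
Step 3: Vpi = sqrt(650.376 / 13.878512)
Vpi = 6.85 V


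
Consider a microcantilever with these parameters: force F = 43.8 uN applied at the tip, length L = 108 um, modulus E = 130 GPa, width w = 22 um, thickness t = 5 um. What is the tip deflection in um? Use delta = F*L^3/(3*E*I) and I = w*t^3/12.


Step 1: Calculate the second moment of area.
I = w * t^3 / 12 = 22 * 5^3 / 12 = 229.1667 um^4
Step 2: Convert E to consistent units (1 GPa = 1000 uN/um^2).
E = 130 GPa = 130000 uN/um^2
Step 3: Calculate tip deflection.
delta = F * L^3 / (3 * E * I)
delta = 43.8 * 108^3 / (3 * 130000 * 229.1667)
delta = 0.6173 um


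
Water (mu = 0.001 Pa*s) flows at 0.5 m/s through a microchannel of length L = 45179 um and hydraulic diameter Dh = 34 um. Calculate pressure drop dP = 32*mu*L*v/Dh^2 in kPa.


Step 1: Convert to SI: L = 45179e-6 m, Dh = 34e-6 m
Step 2: dP = 32 * 0.001 * 45179e-6 * 0.5 / (34e-6)^2
Step 3: dP = 625314.88 Pa
Step 4: Convert to kPa: dP = 625.31 kPa


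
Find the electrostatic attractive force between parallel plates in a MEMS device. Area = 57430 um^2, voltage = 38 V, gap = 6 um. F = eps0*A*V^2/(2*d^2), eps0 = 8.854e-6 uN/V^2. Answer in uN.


Step 1: Identify parameters.
eps0 = 8.854e-6 uN/V^2, A = 57430 um^2, V = 38 V, d = 6 um
Step 2: Compute V^2 = 38^2 = 1444
Step 3: Compute d^2 = 6^2 = 36
Step 4: F = 0.5 * 8.854e-6 * 57430 * 1444 / 36
F = 10.198 uN


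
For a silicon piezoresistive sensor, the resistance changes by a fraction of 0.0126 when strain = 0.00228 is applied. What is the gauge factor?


Step 1: Identify values.
dR/R = 0.0126, strain = 0.00228
Step 2: GF = (dR/R) / strain = 0.0126 / 0.00228
GF = 5.5


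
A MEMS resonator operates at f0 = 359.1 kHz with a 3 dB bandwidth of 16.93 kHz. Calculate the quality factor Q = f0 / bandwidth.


Step 1: Q = f0 / bandwidth
Step 2: Q = 359.1 / 16.93
Q = 21.2


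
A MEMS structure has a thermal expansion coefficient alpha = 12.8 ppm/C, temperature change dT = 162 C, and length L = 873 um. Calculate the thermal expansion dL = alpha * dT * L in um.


Step 1: Convert CTE: alpha = 12.8 ppm/C = 12.8e-6 /C
Step 2: dL = 12.8e-6 * 162 * 873
dL = 1.8103 um


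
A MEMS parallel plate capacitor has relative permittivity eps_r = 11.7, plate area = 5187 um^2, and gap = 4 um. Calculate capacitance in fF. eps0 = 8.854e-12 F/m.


Step 1: Convert area to m^2: A = 5187e-12 m^2
Step 2: Convert gap to m: d = 4e-6 m
Step 3: C = eps0 * eps_r * A / d
C = 8.854e-12 * 11.7 * 5187e-12 / 4e-6
Step 4: Convert to fF (multiply by 1e15).
C = 134.33 fF


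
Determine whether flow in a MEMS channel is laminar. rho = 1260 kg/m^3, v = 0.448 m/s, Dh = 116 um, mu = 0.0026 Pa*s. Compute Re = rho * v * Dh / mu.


Step 1: Convert Dh to meters: Dh = 116e-6 m
Step 2: Re = rho * v * Dh / mu
Re = 1260 * 0.448 * 116e-6 / 0.0026
Re = 25.184
Since Re = 25.184 is below ~2300, the flow is laminar.


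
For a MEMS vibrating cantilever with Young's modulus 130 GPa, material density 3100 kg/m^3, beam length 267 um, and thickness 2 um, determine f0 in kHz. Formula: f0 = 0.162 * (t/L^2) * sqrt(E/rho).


Step 1: Convert units to SI.
t_SI = 2e-6 m, L_SI = 267e-6 m
Step 2: Calculate sqrt(E/rho).
sqrt(130e9 / 3100) = 6475.76 m/s
Step 3: Compute f0.
f0 = 0.162 * 2e-6 / (267e-6)^2 * 6475.76 = 29431.6 Hz = 29.43 kHz


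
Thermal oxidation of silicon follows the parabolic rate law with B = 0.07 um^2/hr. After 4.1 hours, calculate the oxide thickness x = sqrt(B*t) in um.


Step 1: Compute B*t = 0.07 * 4.1 = 0.287
Step 2: x = sqrt(0.287)
x = 0.536 um


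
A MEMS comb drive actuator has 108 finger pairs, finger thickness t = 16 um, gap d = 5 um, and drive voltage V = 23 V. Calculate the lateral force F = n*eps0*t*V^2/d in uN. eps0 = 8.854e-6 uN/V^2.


Step 1: Parameters: n=108, eps0=8.854e-6 uN/V^2, t=16 um, V=23 V, d=5 um
Step 2: V^2 = 529
Step 3: F = 108 * 8.854e-6 * 16 * 529 / 5
F = 1.619 uN


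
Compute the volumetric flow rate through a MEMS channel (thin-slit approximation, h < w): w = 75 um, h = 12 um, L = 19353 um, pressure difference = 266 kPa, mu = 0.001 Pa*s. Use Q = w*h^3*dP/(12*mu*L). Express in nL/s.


Step 1: Convert all dimensions to SI (meters).
w = 75e-6 m, h = 12e-6 m, L = 19353e-6 m, dP = 266e3 Pa
Step 2: Q = w * h^3 * dP / (12 * mu * L)
Q = 75e-6 * (12e-6)^3 * 266e3 / (12 * 0.001 * 19353e-6) = 1.484421e-10 m^3/s
Step 3: Convert Q from m^3/s to nL/s (1 m^3 = 1e12 nL, so multiply by 1e12).
Q = 148.442 nL/s


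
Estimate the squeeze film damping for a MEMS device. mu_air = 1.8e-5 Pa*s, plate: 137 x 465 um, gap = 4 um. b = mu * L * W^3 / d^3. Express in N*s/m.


Step 1: Convert to SI.
L = 137e-6 m, W = 465e-6 m, d = 4e-6 m
Step 2: W^3 = (465e-6)^3 = 1.01e-10 m^3
Step 3: d^3 = (4e-6)^3 = 6.40e-17 m^3
Step 4: b = 1.8e-5 * 137e-6 * 1.01e-10 / 6.40e-17
b = 3.87e-03 N*s/m


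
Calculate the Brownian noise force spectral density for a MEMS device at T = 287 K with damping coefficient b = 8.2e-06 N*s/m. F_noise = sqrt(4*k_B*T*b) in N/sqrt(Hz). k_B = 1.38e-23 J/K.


Step 1: Compute 4 * k_B * T * b
= 4 * 1.38e-23 * 287 * 8.2e-06
= 1.2991e-25 N^2/Hz
Step 2: F_noise = sqrt(1.2991e-25)
F_noise = 3.60e-13 N/sqrt(Hz)


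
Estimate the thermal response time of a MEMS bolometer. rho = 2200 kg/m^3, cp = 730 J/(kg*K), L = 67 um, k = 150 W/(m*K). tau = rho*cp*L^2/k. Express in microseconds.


Step 1: Convert L to m: L = 67e-6 m
Step 2: L^2 = (67e-6)^2 = 4.489e-09 m^2
Step 3: tau = 2200 * 730 * 4.489e-09 / 150 = 4.806223e-05 s
Step 4: Convert to microseconds (multiply by 1e6).
tau = 48.062 us


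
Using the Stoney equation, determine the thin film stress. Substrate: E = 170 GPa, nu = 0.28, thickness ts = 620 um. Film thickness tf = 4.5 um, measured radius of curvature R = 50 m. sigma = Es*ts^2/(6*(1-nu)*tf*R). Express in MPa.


Step 1: Compute numerator: Es * ts^2 = 170 * 620^2 = 65348000 (GPa*um^2)
Step 2: Compute denominator (R in um): 6*(1-nu)*tf*R = 6*0.72*4.5*50e6 = 972000000.0 (um^2)
Step 3: sigma (GPa) = 65348000 / 972000000.0 = 6.723e-02 GPa
Step 4: Convert to MPa (x1000): sigma = 67.2 MPa


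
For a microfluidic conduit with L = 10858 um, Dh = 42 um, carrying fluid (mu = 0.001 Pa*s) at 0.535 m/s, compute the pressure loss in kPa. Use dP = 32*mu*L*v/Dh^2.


Step 1: Convert to SI: L = 10858e-6 m, Dh = 42e-6 m
Step 2: dP = 32 * 0.001 * 10858e-6 * 0.535 / (42e-6)^2
Step 3: dP = 105379.23 Pa
Step 4: Convert to kPa: dP = 105.38 kPa


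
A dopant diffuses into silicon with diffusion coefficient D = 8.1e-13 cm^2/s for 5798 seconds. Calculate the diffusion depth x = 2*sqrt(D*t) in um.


Step 1: Compute D*t = 8.1e-13 * 5798 = 4.69638e-09 cm^2
Step 2: sqrt(D*t) = 6.85301e-05 cm
Step 3: x = 2 * 6.85301e-05 cm = 1.370602e-04 cm
Step 4: Convert to um (1 cm = 1e4 um): x = 1.371 um


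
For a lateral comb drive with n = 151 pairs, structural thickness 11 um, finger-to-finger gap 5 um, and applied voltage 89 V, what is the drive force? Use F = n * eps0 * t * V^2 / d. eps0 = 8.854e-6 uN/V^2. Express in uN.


Step 1: Parameters: n=151, eps0=8.854e-6 uN/V^2, t=11 um, V=89 V, d=5 um
Step 2: V^2 = 7921
Step 3: F = 151 * 8.854e-6 * 11 * 7921 / 5
F = 23.298 uN


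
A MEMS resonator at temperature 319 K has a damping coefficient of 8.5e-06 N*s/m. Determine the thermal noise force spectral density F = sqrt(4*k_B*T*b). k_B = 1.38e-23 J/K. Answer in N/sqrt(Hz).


Step 1: Compute 4 * k_B * T * b
= 4 * 1.38e-23 * 319 * 8.5e-06
= 1.4967e-25 N^2/Hz
Step 2: F_noise = sqrt(1.4967e-25)
F_noise = 3.87e-13 N/sqrt(Hz)


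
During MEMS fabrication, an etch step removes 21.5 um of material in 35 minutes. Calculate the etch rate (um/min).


Step 1: Etch rate = depth / time
Step 2: rate = 21.5 / 35
rate = 0.614 um/min


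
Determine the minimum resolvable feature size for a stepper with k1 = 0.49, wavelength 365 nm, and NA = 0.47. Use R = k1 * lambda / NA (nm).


Step 1: Identify values: k1 = 0.49, lambda = 365 nm, NA = 0.47
Step 2: R = k1 * lambda / NA
R = 0.49 * 365 / 0.47
R = 380.5 nm


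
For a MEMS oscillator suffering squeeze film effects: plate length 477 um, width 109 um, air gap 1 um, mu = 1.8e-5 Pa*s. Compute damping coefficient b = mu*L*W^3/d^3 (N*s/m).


Step 1: Convert to SI.
L = 477e-6 m, W = 109e-6 m, d = 1e-6 m
Step 2: W^3 = (109e-6)^3 = 1.30e-12 m^3
Step 3: d^3 = (1e-6)^3 = 1.00e-18 m^3
Step 4: b = 1.8e-5 * 477e-6 * 1.30e-12 / 1.00e-18
b = 1.11e-02 N*s/m


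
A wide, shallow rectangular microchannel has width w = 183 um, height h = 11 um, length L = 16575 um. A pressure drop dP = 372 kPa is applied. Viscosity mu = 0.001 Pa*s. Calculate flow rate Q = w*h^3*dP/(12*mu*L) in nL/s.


Step 1: Convert all dimensions to SI (meters).
w = 183e-6 m, h = 11e-6 m, L = 16575e-6 m, dP = 372e3 Pa
Step 2: Q = w * h^3 * dP / (12 * mu * L)
Q = 183e-6 * (11e-6)^3 * 372e3 / (12 * 0.001 * 16575e-6) = 4.5555131e-10 m^3/s
Step 3: Convert Q from m^3/s to nL/s (1 m^3 = 1e12 nL, so multiply by 1e12).
Q = 455.551 nL/s


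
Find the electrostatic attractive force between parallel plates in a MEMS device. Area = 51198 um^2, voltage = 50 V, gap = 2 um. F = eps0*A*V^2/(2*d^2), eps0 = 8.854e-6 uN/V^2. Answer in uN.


Step 1: Identify parameters.
eps0 = 8.854e-6 uN/V^2, A = 51198 um^2, V = 50 V, d = 2 um
Step 2: Compute V^2 = 50^2 = 2500
Step 3: Compute d^2 = 2^2 = 4
Step 4: F = 0.5 * 8.854e-6 * 51198 * 2500 / 4
F = 141.658 uN


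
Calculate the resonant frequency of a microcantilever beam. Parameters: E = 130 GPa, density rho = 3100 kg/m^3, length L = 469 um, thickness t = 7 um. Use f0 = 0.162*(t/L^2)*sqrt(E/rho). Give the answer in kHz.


Step 1: Convert units to SI.
t_SI = 7e-6 m, L_SI = 469e-6 m
Step 2: Calculate sqrt(E/rho).
sqrt(130e9 / 3100) = 6475.76 m/s
Step 3: Compute f0.
f0 = 0.162 * 7e-6 / (469e-6)^2 * 6475.76 = 33385.5 Hz = 33.39 kHz


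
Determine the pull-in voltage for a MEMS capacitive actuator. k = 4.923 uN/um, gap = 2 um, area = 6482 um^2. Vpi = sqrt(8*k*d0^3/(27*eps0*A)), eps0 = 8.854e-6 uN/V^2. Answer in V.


Step 1: Compute numerator: 8 * k * d0^3 = 8 * 4.923 * 2^3 = 315.072
Step 2: Compute denominator: 27 * eps0 * A = 27 * 8.854e-6 * 6482 = 1.549574
Step 3: Vpi = sqrt(315.072 / 1.549574)
Vpi = 14.26 V


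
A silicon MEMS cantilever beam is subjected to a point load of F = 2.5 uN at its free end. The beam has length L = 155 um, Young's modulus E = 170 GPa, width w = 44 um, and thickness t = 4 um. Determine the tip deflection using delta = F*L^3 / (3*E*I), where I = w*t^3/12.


Step 1: Calculate the second moment of area.
I = w * t^3 / 12 = 44 * 4^3 / 12 = 234.6667 um^4
Step 2: Convert E to consistent units (1 GPa = 1000 uN/um^2).
E = 170 GPa = 170000 uN/um^2
Step 3: Calculate tip deflection.
delta = F * L^3 / (3 * E * I)
delta = 2.5 * 155^3 / (3 * 170000 * 234.6667)
delta = 0.0778 um


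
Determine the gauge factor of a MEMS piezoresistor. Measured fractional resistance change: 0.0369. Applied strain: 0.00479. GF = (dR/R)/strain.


Step 1: Identify values.
dR/R = 0.0369, strain = 0.00479
Step 2: GF = (dR/R) / strain = 0.0369 / 0.00479
GF = 7.7


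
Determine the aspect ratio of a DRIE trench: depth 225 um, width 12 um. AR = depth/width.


Step 1: AR = depth / width
Step 2: AR = 225 / 12
AR = 18.8


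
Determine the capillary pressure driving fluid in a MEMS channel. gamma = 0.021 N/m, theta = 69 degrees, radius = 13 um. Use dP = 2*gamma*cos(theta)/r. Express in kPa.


Step 1: cos(69 deg) = 0.3584
Step 2: Convert r to m: r = 13e-6 m
Step 3: dP = 2 * 0.021 * 0.3584 / 13e-6 = 1157.9 Pa
Step 4: Convert Pa to kPa (divide by 1000).
dP = 1.16 kPa


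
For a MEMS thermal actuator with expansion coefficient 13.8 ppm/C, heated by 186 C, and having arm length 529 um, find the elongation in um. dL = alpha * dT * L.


Step 1: Convert CTE: alpha = 13.8 ppm/C = 13.8e-6 /C
Step 2: dL = 13.8e-6 * 186 * 529
dL = 1.3578 um


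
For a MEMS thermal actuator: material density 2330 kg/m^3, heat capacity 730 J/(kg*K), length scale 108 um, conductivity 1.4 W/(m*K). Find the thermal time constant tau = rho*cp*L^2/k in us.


Step 1: Convert L to m: L = 108e-6 m
Step 2: L^2 = (108e-6)^2 = 1.1664e-08 m^2
Step 3: tau = 2330 * 730 * 1.1664e-08 / 1.4 = 1.417092686e-02 s
Step 4: Convert to microseconds (multiply by 1e6).
tau = 14170.927 us


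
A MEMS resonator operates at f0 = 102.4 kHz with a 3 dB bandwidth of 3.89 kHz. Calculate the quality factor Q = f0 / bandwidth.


Step 1: Q = f0 / bandwidth
Step 2: Q = 102.4 / 3.89
Q = 26.3


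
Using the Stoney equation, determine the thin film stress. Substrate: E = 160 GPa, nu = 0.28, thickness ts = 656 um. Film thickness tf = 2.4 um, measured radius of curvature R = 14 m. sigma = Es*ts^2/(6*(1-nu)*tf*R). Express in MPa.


Step 1: Compute numerator: Es * ts^2 = 160 * 656^2 = 68853760 (GPa*um^2)
Step 2: Compute denominator (R in um): 6*(1-nu)*tf*R = 6*0.72*2.4*14e6 = 145152000.0 (um^2)
Step 3: sigma (GPa) = 68853760 / 145152000.0 = 4.74356e-01 GPa
Step 4: Convert to MPa (x1000): sigma = 474.4 MPa


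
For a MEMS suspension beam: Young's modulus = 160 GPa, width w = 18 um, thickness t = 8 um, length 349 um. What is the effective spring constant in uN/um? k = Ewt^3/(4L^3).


Step 1: Convert E to consistent units (1 GPa = 1000 uN/um^2).
E = 160 GPa = 160000 uN/um^2
Step 2: Compute t^3 = 8^3 = 512
Step 3: Compute L^3 = 349^3 = 42508549
Step 4: k = 160000 * 18 * 512 / (4 * 42508549)
k = 8.6721 uN/um


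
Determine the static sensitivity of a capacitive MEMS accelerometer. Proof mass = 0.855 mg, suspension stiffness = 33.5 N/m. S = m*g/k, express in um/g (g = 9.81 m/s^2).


Step 1: Convert mass: m = 0.855 mg = 8.55e-07 kg
Step 2: S = m * g / k = 8.55e-07 * 9.81 / 33.5
Step 3: S = 2.50e-07 m/g
Step 4: Convert to um/g: S = 0.25 um/g


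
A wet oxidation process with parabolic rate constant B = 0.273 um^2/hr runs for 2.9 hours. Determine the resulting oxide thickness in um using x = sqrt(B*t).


Step 1: Compute B*t = 0.273 * 2.9 = 0.7917
Step 2: x = sqrt(0.7917)
x = 0.89 um


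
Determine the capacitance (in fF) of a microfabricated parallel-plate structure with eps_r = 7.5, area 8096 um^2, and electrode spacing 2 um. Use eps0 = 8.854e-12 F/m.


Step 1: Convert area to m^2: A = 8096e-12 m^2
Step 2: Convert gap to m: d = 2e-6 m
Step 3: C = eps0 * eps_r * A / d
C = 8.854e-12 * 7.5 * 8096e-12 / 2e-6
Step 4: Convert to fF (multiply by 1e15).
C = 268.81 fF


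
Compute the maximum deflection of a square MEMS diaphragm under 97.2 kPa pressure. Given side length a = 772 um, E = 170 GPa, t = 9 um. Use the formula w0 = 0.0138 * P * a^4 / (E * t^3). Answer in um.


Step 1: Convert pressure to compatible units (E is in GPa, so P in GPa).
P = 97.2 kPa = 97.2e-6 GPa
Step 2: Compute numerator: 0.0138 * P * a^4.
a^4 = 772^4 = 355196928256
numerator = 0.0138 * 97.2e-6 * 355196928256 = 4.76447e+05
Step 3: Compute denominator: E * t^3 = 170 * 9^3 = 123930
Step 4: w0 = numerator / denominator = 4.76447e+05 / 123930 = 3.8445 um


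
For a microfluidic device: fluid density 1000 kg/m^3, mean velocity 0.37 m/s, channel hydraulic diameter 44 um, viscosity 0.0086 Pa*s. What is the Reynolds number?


Step 1: Convert Dh to meters: Dh = 44e-6 m
Step 2: Re = rho * v * Dh / mu
Re = 1000 * 0.37 * 44e-6 / 0.0086
Re = 1.893


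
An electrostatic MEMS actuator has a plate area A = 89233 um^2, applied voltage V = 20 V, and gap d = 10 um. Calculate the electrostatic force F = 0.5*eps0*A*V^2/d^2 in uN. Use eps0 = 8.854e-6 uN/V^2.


Step 1: Identify parameters.
eps0 = 8.854e-6 uN/V^2, A = 89233 um^2, V = 20 V, d = 10 um
Step 2: Compute V^2 = 20^2 = 400
Step 3: Compute d^2 = 10^2 = 100
Step 4: F = 0.5 * 8.854e-6 * 89233 * 400 / 100
F = 1.58 uN


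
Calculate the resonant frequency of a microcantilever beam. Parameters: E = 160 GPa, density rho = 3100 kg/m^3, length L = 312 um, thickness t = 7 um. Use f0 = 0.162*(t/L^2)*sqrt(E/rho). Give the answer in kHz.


Step 1: Convert units to SI.
t_SI = 7e-6 m, L_SI = 312e-6 m
Step 2: Calculate sqrt(E/rho).
sqrt(160e9 / 3100) = 7184.21 m/s
Step 3: Compute f0.
f0 = 0.162 * 7e-6 / (312e-6)^2 * 7184.21 = 83691.8 Hz = 83.69 kHz


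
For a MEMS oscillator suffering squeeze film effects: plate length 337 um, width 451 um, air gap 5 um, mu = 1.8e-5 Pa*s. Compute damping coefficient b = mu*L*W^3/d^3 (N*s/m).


Step 1: Convert to SI.
L = 337e-6 m, W = 451e-6 m, d = 5e-6 m
Step 2: W^3 = (451e-6)^3 = 9.17e-11 m^3
Step 3: d^3 = (5e-6)^3 = 1.25e-16 m^3
Step 4: b = 1.8e-5 * 337e-6 * 9.17e-11 / 1.25e-16
b = 4.45e-03 N*s/m


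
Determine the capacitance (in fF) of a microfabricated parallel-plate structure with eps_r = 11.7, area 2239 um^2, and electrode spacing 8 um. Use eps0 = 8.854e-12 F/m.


Step 1: Convert area to m^2: A = 2239e-12 m^2
Step 2: Convert gap to m: d = 8e-6 m
Step 3: C = eps0 * eps_r * A / d
C = 8.854e-12 * 11.7 * 2239e-12 / 8e-6
Step 4: Convert to fF (multiply by 1e15).
C = 28.99 fF


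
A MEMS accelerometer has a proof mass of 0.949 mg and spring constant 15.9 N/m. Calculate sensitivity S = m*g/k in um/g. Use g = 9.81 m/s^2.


Step 1: Convert mass: m = 0.949 mg = 9.49e-07 kg
Step 2: S = m * g / k = 9.49e-07 * 9.81 / 15.9
Step 3: S = 5.86e-07 m/g
Step 4: Convert to um/g: S = 0.586 um/g


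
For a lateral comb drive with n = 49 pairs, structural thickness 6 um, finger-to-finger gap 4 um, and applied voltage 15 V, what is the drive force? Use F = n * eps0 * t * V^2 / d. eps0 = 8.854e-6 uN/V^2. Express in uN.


Step 1: Parameters: n=49, eps0=8.854e-6 uN/V^2, t=6 um, V=15 V, d=4 um
Step 2: V^2 = 225
Step 3: F = 49 * 8.854e-6 * 6 * 225 / 4
F = 0.146 uN


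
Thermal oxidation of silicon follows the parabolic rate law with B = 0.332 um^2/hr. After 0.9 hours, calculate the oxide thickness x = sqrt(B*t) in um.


Step 1: Compute B*t = 0.332 * 0.9 = 0.2988
Step 2: x = sqrt(0.2988)
x = 0.547 um


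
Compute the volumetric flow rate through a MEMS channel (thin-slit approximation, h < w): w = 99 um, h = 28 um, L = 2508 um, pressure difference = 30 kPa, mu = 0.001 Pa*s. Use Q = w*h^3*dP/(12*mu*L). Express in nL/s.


Step 1: Convert all dimensions to SI (meters).
w = 99e-6 m, h = 28e-6 m, L = 2508e-6 m, dP = 30e3 Pa
Step 2: Q = w * h^3 * dP / (12 * mu * L)
Q = 99e-6 * (28e-6)^3 * 30e3 / (12 * 0.001 * 2508e-6) = 2.16631579e-09 m^3/s
Step 3: Convert Q from m^3/s to nL/s (1 m^3 = 1e12 nL, so multiply by 1e12).
Q = 2166.316 nL/s


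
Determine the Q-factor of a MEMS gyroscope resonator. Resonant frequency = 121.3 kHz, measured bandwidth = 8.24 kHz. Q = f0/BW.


Step 1: Q = f0 / bandwidth
Step 2: Q = 121.3 / 8.24
Q = 14.7


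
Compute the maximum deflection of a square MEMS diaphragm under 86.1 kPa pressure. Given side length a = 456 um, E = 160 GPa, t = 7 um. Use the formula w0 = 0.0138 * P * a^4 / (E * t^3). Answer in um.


Step 1: Convert pressure to compatible units (E is in GPa, so P in GPa).
P = 86.1 kPa = 86.1e-6 GPa
Step 2: Compute numerator: 0.0138 * P * a^4.
a^4 = 456^4 = 43237380096
numerator = 0.0138 * 86.1e-6 * 43237380096 = 5.13738e+04
Step 3: Compute denominator: E * t^3 = 160 * 7^3 = 54880
Step 4: w0 = numerator / denominator = 5.13738e+04 / 54880 = 0.9361 um


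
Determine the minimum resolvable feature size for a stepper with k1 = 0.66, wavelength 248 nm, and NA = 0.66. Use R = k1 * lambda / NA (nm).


Step 1: Identify values: k1 = 0.66, lambda = 248 nm, NA = 0.66
Step 2: R = k1 * lambda / NA
R = 0.66 * 248 / 0.66
R = 248.0 nm


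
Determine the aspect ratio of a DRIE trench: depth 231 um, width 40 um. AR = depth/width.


Step 1: AR = depth / width
Step 2: AR = 231 / 40
AR = 5.8


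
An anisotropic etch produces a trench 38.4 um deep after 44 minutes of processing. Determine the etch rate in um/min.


Step 1: Etch rate = depth / time
Step 2: rate = 38.4 / 44
rate = 0.873 um/min


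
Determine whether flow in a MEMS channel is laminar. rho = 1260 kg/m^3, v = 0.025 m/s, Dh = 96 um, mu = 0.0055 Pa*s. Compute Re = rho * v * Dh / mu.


Step 1: Convert Dh to meters: Dh = 96e-6 m
Step 2: Re = rho * v * Dh / mu
Re = 1260 * 0.025 * 96e-6 / 0.0055
Re = 0.55
Since Re = 0.55 is below ~2300, the flow is laminar.


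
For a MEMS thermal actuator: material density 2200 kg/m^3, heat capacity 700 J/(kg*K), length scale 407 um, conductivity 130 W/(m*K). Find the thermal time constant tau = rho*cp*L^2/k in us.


Step 1: Convert L to m: L = 407e-6 m
Step 2: L^2 = (407e-6)^2 = 1.65649e-07 m^2
Step 3: tau = 2200 * 700 * 1.65649e-07 / 130 = 1.96230354e-03 s
Step 4: Convert to microseconds (multiply by 1e6).
tau = 1962.304 us


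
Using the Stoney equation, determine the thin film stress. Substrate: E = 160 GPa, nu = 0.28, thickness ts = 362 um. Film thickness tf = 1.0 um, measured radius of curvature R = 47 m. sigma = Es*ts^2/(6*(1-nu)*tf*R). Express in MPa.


Step 1: Compute numerator: Es * ts^2 = 160 * 362^2 = 20967040 (GPa*um^2)
Step 2: Compute denominator (R in um): 6*(1-nu)*tf*R = 6*0.72*1.0*47e6 = 203040000.0 (um^2)
Step 3: sigma (GPa) = 20967040 / 203040000.0 = 1.03266e-01 GPa
Step 4: Convert to MPa (x1000): sigma = 103.3 MPa


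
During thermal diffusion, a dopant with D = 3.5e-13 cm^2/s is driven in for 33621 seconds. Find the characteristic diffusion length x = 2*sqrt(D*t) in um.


Step 1: Compute D*t = 3.5e-13 * 33621 = 1.176735e-08 cm^2
Step 2: sqrt(D*t) = 1.0848e-04 cm
Step 3: x = 2 * 1.0848e-04 cm = 2.1696e-04 cm
Step 4: Convert to um (1 cm = 1e4 um): x = 2.17 um


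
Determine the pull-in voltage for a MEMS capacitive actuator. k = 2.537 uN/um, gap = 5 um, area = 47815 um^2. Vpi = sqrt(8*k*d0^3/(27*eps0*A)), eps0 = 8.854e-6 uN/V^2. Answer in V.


Step 1: Compute numerator: 8 * k * d0^3 = 8 * 2.537 * 5^3 = 2537.0
Step 2: Compute denominator: 27 * eps0 * A = 27 * 8.854e-6 * 47815 = 11.430558
Step 3: Vpi = sqrt(2537.0 / 11.430558)
Vpi = 14.9 V


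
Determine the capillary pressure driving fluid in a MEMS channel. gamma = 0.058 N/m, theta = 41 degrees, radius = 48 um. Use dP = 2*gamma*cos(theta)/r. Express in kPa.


Step 1: cos(41 deg) = 0.7547
Step 2: Convert r to m: r = 48e-6 m
Step 3: dP = 2 * 0.058 * 0.7547 / 48e-6 = 1823.9 Pa
Step 4: Convert Pa to kPa (divide by 1000).
dP = 1.82 kPa


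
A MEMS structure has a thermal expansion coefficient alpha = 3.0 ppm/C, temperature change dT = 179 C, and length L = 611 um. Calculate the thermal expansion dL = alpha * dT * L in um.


Step 1: Convert CTE: alpha = 3.0 ppm/C = 3.0e-6 /C
Step 2: dL = 3.0e-6 * 179 * 611
dL = 0.3281 um


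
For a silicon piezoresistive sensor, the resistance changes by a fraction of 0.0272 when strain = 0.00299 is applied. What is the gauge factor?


Step 1: Identify values.
dR/R = 0.0272, strain = 0.00299
Step 2: GF = (dR/R) / strain = 0.0272 / 0.00299
GF = 9.1


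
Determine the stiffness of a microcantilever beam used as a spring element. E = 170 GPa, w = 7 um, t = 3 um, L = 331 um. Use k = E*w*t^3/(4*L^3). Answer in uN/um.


Step 1: Convert E to consistent units (1 GPa = 1000 uN/um^2).
E = 170 GPa = 170000 uN/um^2
Step 2: Compute t^3 = 3^3 = 27
Step 3: Compute L^3 = 331^3 = 36264691
Step 4: k = 170000 * 7 * 27 / (4 * 36264691)
k = 0.2215 uN/um


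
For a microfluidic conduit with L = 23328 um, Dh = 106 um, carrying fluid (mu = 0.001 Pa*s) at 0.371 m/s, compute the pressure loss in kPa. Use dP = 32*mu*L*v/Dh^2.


Step 1: Convert to SI: L = 23328e-6 m, Dh = 106e-6 m
Step 2: dP = 32 * 0.001 * 23328e-6 * 0.371 / (106e-6)^2
Step 3: dP = 24648.45 Pa
Step 4: Convert to kPa: dP = 24.65 kPa


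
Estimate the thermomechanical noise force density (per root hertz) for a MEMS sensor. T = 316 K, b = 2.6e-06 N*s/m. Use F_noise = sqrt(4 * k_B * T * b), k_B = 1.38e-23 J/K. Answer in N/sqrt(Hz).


Step 1: Compute 4 * k_B * T * b
= 4 * 1.38e-23 * 316 * 2.6e-06
= 4.5352e-26 N^2/Hz
Step 2: F_noise = sqrt(4.5352e-26)
F_noise = 2.13e-13 N/sqrt(Hz)


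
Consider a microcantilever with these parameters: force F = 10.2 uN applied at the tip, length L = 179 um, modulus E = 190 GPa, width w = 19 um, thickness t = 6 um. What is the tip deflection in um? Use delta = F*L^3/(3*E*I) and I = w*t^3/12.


Step 1: Calculate the second moment of area.
I = w * t^3 / 12 = 19 * 6^3 / 12 = 342.0 um^4
Step 2: Convert E to consistent units (1 GPa = 1000 uN/um^2).
E = 190 GPa = 190000 uN/um^2
Step 3: Calculate tip deflection.
delta = F * L^3 / (3 * E * I)
delta = 10.2 * 179^3 / (3 * 190000 * 342.0)
delta = 0.3001 um


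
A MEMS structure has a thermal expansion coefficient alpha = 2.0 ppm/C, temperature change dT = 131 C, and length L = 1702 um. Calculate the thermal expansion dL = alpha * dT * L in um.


Step 1: Convert CTE: alpha = 2.0 ppm/C = 2.0e-6 /C
Step 2: dL = 2.0e-6 * 131 * 1702
dL = 0.4459 um


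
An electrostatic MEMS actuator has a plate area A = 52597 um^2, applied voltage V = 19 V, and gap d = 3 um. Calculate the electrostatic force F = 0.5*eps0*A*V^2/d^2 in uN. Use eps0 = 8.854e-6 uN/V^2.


Step 1: Identify parameters.
eps0 = 8.854e-6 uN/V^2, A = 52597 um^2, V = 19 V, d = 3 um
Step 2: Compute V^2 = 19^2 = 361
Step 3: Compute d^2 = 3^2 = 9
Step 4: F = 0.5 * 8.854e-6 * 52597 * 361 / 9
F = 9.34 uN


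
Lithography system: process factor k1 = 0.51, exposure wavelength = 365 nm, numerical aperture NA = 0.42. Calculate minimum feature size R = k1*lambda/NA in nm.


Step 1: Identify values: k1 = 0.51, lambda = 365 nm, NA = 0.42
Step 2: R = k1 * lambda / NA
R = 0.51 * 365 / 0.42
R = 443.2 nm


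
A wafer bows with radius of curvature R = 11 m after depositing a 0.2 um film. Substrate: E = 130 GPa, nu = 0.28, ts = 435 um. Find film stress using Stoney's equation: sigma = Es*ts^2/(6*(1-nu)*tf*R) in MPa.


Step 1: Compute numerator: Es * ts^2 = 130 * 435^2 = 24599250 (GPa*um^2)
Step 2: Compute denominator (R in um): 6*(1-nu)*tf*R = 6*0.72*0.2*11e6 = 9504000.0 (um^2)
Step 3: sigma (GPa) = 24599250 / 9504000.0 = 2.588305e+00 GPa
Step 4: Convert to MPa (x1000): sigma = 2588.3 MPa


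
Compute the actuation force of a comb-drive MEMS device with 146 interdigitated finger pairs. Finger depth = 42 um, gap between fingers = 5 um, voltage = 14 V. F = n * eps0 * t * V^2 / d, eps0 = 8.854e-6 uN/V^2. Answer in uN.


Step 1: Parameters: n=146, eps0=8.854e-6 uN/V^2, t=42 um, V=14 V, d=5 um
Step 2: V^2 = 196
Step 3: F = 146 * 8.854e-6 * 42 * 196 / 5
F = 2.128 uN


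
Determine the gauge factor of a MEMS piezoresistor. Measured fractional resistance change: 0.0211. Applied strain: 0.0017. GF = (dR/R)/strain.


Step 1: Identify values.
dR/R = 0.0211, strain = 0.0017
Step 2: GF = (dR/R) / strain = 0.0211 / 0.0017
GF = 12.4


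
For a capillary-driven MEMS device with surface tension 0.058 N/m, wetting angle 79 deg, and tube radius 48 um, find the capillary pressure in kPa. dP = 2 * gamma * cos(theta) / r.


Step 1: cos(79 deg) = 0.1908
Step 2: Convert r to m: r = 48e-6 m
Step 3: dP = 2 * 0.058 * 0.1908 / 48e-6 = 461.1 Pa
Step 4: Convert Pa to kPa (divide by 1000).
dP = 0.46 kPa


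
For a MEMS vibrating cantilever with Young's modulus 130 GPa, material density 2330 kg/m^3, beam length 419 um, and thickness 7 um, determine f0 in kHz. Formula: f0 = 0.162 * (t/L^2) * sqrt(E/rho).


Step 1: Convert units to SI.
t_SI = 7e-6 m, L_SI = 419e-6 m
Step 2: Calculate sqrt(E/rho).
sqrt(130e9 / 2330) = 7469.54 m/s
Step 3: Compute f0.
f0 = 0.162 * 7e-6 / (419e-6)^2 * 7469.54 = 48248.0 Hz = 48.25 kHz


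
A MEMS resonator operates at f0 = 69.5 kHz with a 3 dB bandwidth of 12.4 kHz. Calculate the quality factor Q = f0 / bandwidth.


Step 1: Q = f0 / bandwidth
Step 2: Q = 69.5 / 12.4
Q = 5.6


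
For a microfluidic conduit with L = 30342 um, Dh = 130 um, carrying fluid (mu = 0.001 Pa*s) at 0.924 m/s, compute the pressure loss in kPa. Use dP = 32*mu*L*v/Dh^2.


Step 1: Convert to SI: L = 30342e-6 m, Dh = 130e-6 m
Step 2: dP = 32 * 0.001 * 30342e-6 * 0.924 / (130e-6)^2
Step 3: dP = 53085.93 Pa
Step 4: Convert to kPa: dP = 53.09 kPa


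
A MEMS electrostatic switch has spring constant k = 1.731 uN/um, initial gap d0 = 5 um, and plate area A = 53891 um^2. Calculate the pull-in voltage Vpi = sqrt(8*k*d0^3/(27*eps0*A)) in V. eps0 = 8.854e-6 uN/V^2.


Step 1: Compute numerator: 8 * k * d0^3 = 8 * 1.731 * 5^3 = 1731.0
Step 2: Compute denominator: 27 * eps0 * A = 27 * 8.854e-6 * 53891 = 12.883075
Step 3: Vpi = sqrt(1731.0 / 12.883075)
Vpi = 11.59 V


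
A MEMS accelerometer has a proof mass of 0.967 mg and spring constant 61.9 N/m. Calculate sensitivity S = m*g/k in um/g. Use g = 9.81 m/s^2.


Step 1: Convert mass: m = 0.967 mg = 9.67e-07 kg
Step 2: S = m * g / k = 9.67e-07 * 9.81 / 61.9
Step 3: S = 1.53e-07 m/g
Step 4: Convert to um/g: S = 0.153 um/g


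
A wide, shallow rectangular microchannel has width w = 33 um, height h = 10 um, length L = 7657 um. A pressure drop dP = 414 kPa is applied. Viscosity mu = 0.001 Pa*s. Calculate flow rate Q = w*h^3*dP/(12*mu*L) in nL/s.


Step 1: Convert all dimensions to SI (meters).
w = 33e-6 m, h = 10e-6 m, L = 7657e-6 m, dP = 414e3 Pa
Step 2: Q = w * h^3 * dP / (12 * mu * L)
Q = 33e-6 * (10e-6)^3 * 414e3 / (12 * 0.001 * 7657e-6) = 1.4868748e-10 m^3/s
Step 3: Convert Q from m^3/s to nL/s (1 m^3 = 1e12 nL, so multiply by 1e12).
Q = 148.687 nL/s


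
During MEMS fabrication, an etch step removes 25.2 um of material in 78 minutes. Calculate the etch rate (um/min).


Step 1: Etch rate = depth / time
Step 2: rate = 25.2 / 78
rate = 0.323 um/min


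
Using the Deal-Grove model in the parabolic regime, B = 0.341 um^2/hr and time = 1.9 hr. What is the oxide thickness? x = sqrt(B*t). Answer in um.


Step 1: Compute B*t = 0.341 * 1.9 = 0.6479
Step 2: x = sqrt(0.6479)
x = 0.805 um


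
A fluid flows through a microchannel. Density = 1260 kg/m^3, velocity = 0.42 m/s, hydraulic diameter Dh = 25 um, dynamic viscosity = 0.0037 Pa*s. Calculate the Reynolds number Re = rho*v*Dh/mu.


Step 1: Convert Dh to meters: Dh = 25e-6 m
Step 2: Re = rho * v * Dh / mu
Re = 1260 * 0.42 * 25e-6 / 0.0037
Re = 3.576


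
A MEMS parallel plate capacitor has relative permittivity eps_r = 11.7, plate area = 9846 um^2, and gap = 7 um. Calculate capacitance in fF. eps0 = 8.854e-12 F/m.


Step 1: Convert area to m^2: A = 9846e-12 m^2
Step 2: Convert gap to m: d = 7e-6 m
Step 3: C = eps0 * eps_r * A / d
C = 8.854e-12 * 11.7 * 9846e-12 / 7e-6
Step 4: Convert to fF (multiply by 1e15).
C = 145.71 fF


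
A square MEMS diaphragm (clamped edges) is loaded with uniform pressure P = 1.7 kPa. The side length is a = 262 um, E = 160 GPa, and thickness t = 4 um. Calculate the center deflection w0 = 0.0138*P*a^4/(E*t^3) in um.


Step 1: Convert pressure to compatible units (E is in GPa, so P in GPa).
P = 1.7 kPa = 1.7e-6 GPa
Step 2: Compute numerator: 0.0138 * P * a^4.
a^4 = 262^4 = 4711998736
numerator = 0.0138 * 1.7e-6 * 4711998736 = 1.1054e+02
Step 3: Compute denominator: E * t^3 = 160 * 4^3 = 10240
Step 4: w0 = numerator / denominator = 1.1054e+02 / 10240 = 0.0108 um


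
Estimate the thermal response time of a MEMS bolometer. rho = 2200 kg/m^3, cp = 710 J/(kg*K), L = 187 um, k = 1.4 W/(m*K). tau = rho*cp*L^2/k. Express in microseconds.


Step 1: Convert L to m: L = 187e-6 m
Step 2: L^2 = (187e-6)^2 = 3.4969e-08 m^2
Step 3: tau = 2200 * 710 * 3.4969e-08 / 1.4 = 3.901541286e-02 s
Step 4: Convert to microseconds (multiply by 1e6).
tau = 39015.413 us


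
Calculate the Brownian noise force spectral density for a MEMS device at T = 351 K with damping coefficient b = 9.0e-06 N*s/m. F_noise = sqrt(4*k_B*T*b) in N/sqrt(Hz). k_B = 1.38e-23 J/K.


Step 1: Compute 4 * k_B * T * b
= 4 * 1.38e-23 * 351 * 9.0e-06
= 1.7438e-25 N^2/Hz
Step 2: F_noise = sqrt(1.7438e-25)
F_noise = 4.18e-13 N/sqrt(Hz)


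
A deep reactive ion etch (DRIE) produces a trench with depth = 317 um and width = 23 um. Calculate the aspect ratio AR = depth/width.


Step 1: AR = depth / width
Step 2: AR = 317 / 23
AR = 13.8


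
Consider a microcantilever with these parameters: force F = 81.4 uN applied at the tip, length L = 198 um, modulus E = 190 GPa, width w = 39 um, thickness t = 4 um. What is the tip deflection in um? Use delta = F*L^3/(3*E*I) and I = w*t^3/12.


Step 1: Calculate the second moment of area.
I = w * t^3 / 12 = 39 * 4^3 / 12 = 208.0 um^4
Step 2: Convert E to consistent units (1 GPa = 1000 uN/um^2).
E = 190 GPa = 190000 uN/um^2
Step 3: Calculate tip deflection.
delta = F * L^3 / (3 * E * I)
delta = 81.4 * 198^3 / (3 * 190000 * 208.0)
delta = 5.3294 um


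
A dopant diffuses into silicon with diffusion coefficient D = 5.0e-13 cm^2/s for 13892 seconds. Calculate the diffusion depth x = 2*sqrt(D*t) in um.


Step 1: Compute D*t = 5.0e-13 * 13892 = 6.946e-09 cm^2
Step 2: sqrt(D*t) = 8.33427e-05 cm
Step 3: x = 2 * 8.33427e-05 cm = 1.666854e-04 cm
Step 4: Convert to um (1 cm = 1e4 um): x = 1.667 um


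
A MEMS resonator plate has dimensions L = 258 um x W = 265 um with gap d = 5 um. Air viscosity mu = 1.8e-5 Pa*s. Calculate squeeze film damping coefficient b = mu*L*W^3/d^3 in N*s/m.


Step 1: Convert to SI.
L = 258e-6 m, W = 265e-6 m, d = 5e-6 m
Step 2: W^3 = (265e-6)^3 = 1.86e-11 m^3
Step 3: d^3 = (5e-6)^3 = 1.25e-16 m^3
Step 4: b = 1.8e-5 * 258e-6 * 1.86e-11 / 1.25e-16
b = 6.91e-04 N*s/m


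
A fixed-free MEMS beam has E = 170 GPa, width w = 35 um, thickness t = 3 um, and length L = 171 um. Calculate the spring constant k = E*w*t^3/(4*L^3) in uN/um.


Step 1: Convert E to consistent units (1 GPa = 1000 uN/um^2).
E = 170 GPa = 170000 uN/um^2
Step 2: Compute t^3 = 3^3 = 27
Step 3: Compute L^3 = 171^3 = 5000211
Step 4: k = 170000 * 35 * 27 / (4 * 5000211)
k = 8.0322 uN/um


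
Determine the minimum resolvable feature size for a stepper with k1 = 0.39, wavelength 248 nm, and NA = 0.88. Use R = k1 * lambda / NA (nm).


Step 1: Identify values: k1 = 0.39, lambda = 248 nm, NA = 0.88
Step 2: R = k1 * lambda / NA
R = 0.39 * 248 / 0.88
R = 109.9 nm


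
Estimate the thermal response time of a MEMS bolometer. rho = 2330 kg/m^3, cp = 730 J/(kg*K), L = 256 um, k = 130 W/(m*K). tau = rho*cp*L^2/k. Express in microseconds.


Step 1: Convert L to m: L = 256e-6 m
Step 2: L^2 = (256e-6)^2 = 6.5536e-08 m^2
Step 3: tau = 2330 * 730 * 6.5536e-08 / 130 = 8.5746294e-04 s
Step 4: Convert to microseconds (multiply by 1e6).
tau = 857.463 us


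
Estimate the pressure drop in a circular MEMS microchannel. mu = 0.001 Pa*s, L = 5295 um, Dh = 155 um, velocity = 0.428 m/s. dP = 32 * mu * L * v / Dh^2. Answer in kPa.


Step 1: Convert to SI: L = 5295e-6 m, Dh = 155e-6 m
Step 2: dP = 32 * 0.001 * 5295e-6 * 0.428 / (155e-6)^2
Step 3: dP = 3018.54 Pa
Step 4: Convert to kPa: dP = 3.02 kPa


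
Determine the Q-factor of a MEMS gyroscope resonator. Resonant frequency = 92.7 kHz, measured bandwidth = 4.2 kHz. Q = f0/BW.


Step 1: Q = f0 / bandwidth
Step 2: Q = 92.7 / 4.2
Q = 22.1
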